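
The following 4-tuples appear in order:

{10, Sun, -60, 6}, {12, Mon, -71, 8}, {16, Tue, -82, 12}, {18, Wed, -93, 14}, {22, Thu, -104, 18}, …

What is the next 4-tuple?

{24, Fri, -115, 20}

For the first part, alternating steps +2, +4, +2, +4, …: 10, 12, 16, 18, 22 → 24.
Day: Sun, Mon, Tue, Wed, Thu → Fri (runs through the weekdays Mon→Sun).
For the third part, −11 each step: -60, -71, -82, -93, -104 → -115.
Fourth part goes 6, 8, 12, 14, 18 → 20 (always 4 less than the first part).
So the next 4-tuple is {24, Fri, -115, 20}.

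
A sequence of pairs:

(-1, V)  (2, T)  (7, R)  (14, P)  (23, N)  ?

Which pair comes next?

(34, L)

First value: differences are 3, 5, 7, … (increasing by 2 each time); -1, 2, 7, 14, 23 → 34.
For the letter, letters move back 2 places in the alphabet: V, T, R, P, N → L.
Combining the parts gives (34, L).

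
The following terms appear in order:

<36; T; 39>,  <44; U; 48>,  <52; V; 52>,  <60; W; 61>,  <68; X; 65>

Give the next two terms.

<76; Y; 74>, <84; Z; 78>

First component: +8 each step; 36, 44, 52, 60, 68 → 76 → 84.
Letter goes T, U, V, W, X → Y → Z (letters move forward 1 place in the alphabet).
Third component goes 39, 48, 52, 61, 65 → 74 → 78 (alternating steps +9, +4, +9, +4, …).
Putting the parts together: <76; Y; 74> and then <84; Z; 78>.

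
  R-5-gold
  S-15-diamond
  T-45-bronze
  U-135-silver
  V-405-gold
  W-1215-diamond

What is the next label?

Letter: R, S, T, U, V, W → X (letters move forward 1 place in the alphabet).
Second component: 5, 15, 45, 135, 405, 1215 → 3645 (×3 each step).
Rank — repeats gold → diamond → bronze → silver: gold, diamond, bronze, silver, gold, diamond → bronze.
Combining the parts gives X-3645-bronze.

X-3645-bronze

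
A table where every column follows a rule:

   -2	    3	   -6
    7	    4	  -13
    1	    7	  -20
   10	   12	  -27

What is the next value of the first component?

4

First component: -2, 7, 1, 10 → 4 (alternating steps +9, −6, +9, −6, …).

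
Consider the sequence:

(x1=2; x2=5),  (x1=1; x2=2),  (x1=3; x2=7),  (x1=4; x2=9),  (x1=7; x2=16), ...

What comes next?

X1: each term is the sum of the two before it, so 2, 1, 3, 4, 7 → 11.
X2: each term is the sum of the two before it; 5, 2, 7, 9, 16 → 25.
Putting it together: (x1=11; x2=25).

(x1=11; x2=25)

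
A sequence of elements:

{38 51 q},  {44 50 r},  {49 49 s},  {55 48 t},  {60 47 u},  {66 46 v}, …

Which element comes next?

{71 45 w}

First slot: 38, 44, 49, 55, 60, 66 → 71 (alternating steps +6, +5, +6, +5, …).
For the second slot, −1 each step: 51, 50, 49, 48, 47, 46 → 45.
Letter: letters move forward 1 place in the alphabet, so q, r, s, t, u, v → w.
So the next element is {71 45 w}.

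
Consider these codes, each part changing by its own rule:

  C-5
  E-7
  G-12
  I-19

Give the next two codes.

K-31, M-50

For the letter, letters move forward 2 places in the alphabet: C, E, G, I → K → M.
Second component goes 5, 7, 12, 19 → 31 → 50 (each term is the sum of the two before it).
Putting the parts together: K-31 and then M-50.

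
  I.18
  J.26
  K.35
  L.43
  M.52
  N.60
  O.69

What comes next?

P.77

Letter: letters move forward 1 place in the alphabet, so I, J, K, L, M, N, O → P.
Second component: 18, 26, 35, 43, 52, 60, 69 → 77 (alternating steps +8, +9, +8, +9, …).
Putting it together: P.77.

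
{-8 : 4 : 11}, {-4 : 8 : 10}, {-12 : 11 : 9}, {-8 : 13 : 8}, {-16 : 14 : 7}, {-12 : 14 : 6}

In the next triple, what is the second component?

Second component goes 4, 8, 11, 13, 14, 14 → 13 (differences are 4, 3, 2, … (decreasing by 1 each time)).

13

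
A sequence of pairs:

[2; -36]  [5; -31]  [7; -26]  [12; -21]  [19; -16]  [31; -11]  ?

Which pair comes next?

First entry: 2, 5, 7, 12, 19, 31 → 50 (each term is the sum of the two before it).
Second entry: +5 each step, so -36, -31, -26, -21, -16, -11 → -6.
Putting it together: [50; -6].

[50; -6]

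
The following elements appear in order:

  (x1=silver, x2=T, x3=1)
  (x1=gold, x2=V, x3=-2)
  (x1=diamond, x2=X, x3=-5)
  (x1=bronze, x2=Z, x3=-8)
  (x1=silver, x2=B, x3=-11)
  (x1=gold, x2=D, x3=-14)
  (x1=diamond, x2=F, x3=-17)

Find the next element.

(x1=bronze, x2=H, x3=-20)

X1: repeats silver → gold → diamond → bronze, so silver, gold, diamond, bronze, silver, gold, diamond → bronze.
X2: letters move forward 2 places in the alphabet, wrapping Z→A, so T, V, X, Z, B, D, F → H.
X3 — −3 each step: 1, -2, -5, -8, -11, -14, -17 → -20.
Combining the parts gives (x1=bronze, x2=H, x3=-20).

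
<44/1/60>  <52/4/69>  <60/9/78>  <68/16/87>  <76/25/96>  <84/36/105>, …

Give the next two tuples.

<92/49/114>, <100/64/123>

First component goes 44, 52, 60, 68, 76, 84 → 92 → 100 (+8 each step).
Second component: perfect squares: 1², 2², 3², …, so 1, 4, 9, 16, 25, 36 → 49 → 64.
For the third component, +9 each step: 60, 69, 78, 87, 96, 105 → 114 → 123.
So the next two tuples are <92/49/114> and <100/64/123>.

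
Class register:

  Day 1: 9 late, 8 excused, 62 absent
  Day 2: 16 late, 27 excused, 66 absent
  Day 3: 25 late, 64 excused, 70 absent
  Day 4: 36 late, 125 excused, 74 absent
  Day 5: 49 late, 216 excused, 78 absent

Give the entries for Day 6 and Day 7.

Late goes 9, 16, 25, 36, 49 → 64 → 81 (perfect squares: 3², 4², 5², …).
Excused: perfect cubes: 2³, 3³, 4³, …, so 8, 27, 64, 125, 216 → 343 → 512.
Absent: 62, 66, 70, 74, 78 → 82 → 86 (+4 each step).
So the next two records are 64 late, 343 excused, 82 absent and 81 late, 512 excused, 86 absent.

64 late, 343 excused, 82 absent; 81 late, 512 excused, 86 absent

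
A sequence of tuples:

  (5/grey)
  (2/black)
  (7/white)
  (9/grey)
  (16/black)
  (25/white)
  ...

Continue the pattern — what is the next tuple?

For the first part, each term is the sum of the two before it: 5, 2, 7, 9, 16, 25 → 41.
For the shade, repeats grey → black → white: grey, black, white, grey, black, white → grey.
Putting it together: (41/grey).

(41/grey)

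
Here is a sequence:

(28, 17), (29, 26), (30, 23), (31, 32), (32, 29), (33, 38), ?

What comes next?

First entry — +1 each step: 28, 29, 30, 31, 32, 33 → 34.
For the second entry, alternating steps +9, −3, +9, −3, …: 17, 26, 23, 32, 29, 38 → 35.
Combining the parts gives (34, 35).

(34, 35)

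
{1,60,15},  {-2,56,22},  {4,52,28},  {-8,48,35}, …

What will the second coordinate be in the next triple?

For the second coordinate, −4 each step: 60, 56, 52, 48 → 44.

44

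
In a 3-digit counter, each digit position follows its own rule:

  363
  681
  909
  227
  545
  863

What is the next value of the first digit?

1

First digit: +3 each step, mod 10; 3, 6, 9, 2, 5, 8 → 1.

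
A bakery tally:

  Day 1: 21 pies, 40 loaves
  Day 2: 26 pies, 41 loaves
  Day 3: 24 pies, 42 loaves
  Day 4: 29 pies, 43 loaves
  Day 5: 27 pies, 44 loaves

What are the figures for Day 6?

32 pies, 45 loaves

Pies: alternating steps +5, −2, +5, −2, …; 21, 26, 24, 29, 27 → 32.
Loaves: +1 each step, so 40, 41, 42, 43, 44 → 45.
Combining the parts gives 32 pies, 45 loaves.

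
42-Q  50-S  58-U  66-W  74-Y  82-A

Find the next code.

90-C

For the first component, +8 each step: 42, 50, 58, 66, 74, 82 → 90.
Letter goes Q, S, U, W, Y, A → C (letters move forward 2 places in the alphabet, wrapping Z→A).
So the next code is 90-C.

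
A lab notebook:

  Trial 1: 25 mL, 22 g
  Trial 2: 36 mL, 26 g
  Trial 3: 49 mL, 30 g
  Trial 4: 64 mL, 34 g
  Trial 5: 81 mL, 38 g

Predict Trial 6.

ML: perfect squares: 5², 6², 7², …; 25, 36, 49, 64, 81 → 100.
G: +4 each step, so 22, 26, 30, 34, 38 → 42.
Putting it together: 100 mL, 42 g.

100 mL, 42 g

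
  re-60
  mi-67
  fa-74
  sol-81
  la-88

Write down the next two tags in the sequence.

Note — runs through the solfège scale do→ti: re, mi, fa, sol, la → ti → do.
Second component: +7 each step; 60, 67, 74, 81, 88 → 95 → 102.
So the next two tags are ti-95 and do-102.

ti-95 then do-102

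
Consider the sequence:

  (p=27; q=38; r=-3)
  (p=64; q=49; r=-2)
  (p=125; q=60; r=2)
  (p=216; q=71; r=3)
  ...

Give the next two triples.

(p=343; q=82; r=7), (p=512; q=93; r=8)

P: perfect cubes: 3³, 4³, 5³, …, so 27, 64, 125, 216 → 343 → 512.
Q goes 38, 49, 60, 71 → 82 → 93 (+11 each step).
R: alternating steps +1, +4, +1, +4, …, so -3, -2, 2, 3 → 7 → 8.
Putting the parts together: (p=343; q=82; r=7) and then (p=512; q=93; r=8).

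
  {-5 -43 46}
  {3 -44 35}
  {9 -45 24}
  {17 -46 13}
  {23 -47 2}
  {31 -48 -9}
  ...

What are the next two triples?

For the first component, alternating steps +8, +6, +8, +6, …: -5, 3, 9, 17, 23, 31 → 37 → 45.
Second component: -43, -44, -45, -46, -47, -48 → -49 → -50 (−1 each step).
Third component goes 46, 35, 24, 13, 2, -9 → -20 → -31 (−11 each step).
So the next two triples are {37 -49 -20} and {45 -50 -31}.

{37 -49 -20}, {45 -50 -31}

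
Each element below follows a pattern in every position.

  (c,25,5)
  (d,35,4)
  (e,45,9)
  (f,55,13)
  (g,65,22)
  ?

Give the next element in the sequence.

(h,75,35)

Letter: letters move forward 1 place in the alphabet; c, d, e, f, g → h.
Second value: +10 each step; 25, 35, 45, 55, 65 → 75.
Third value: each term is the sum of the two before it; 5, 4, 9, 13, 22 → 35.
Combining the parts gives (h,75,35).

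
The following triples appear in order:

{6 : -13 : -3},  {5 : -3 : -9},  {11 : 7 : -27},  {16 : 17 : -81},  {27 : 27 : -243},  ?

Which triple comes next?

First component: 6, 5, 11, 16, 27 → 43 (each term is the sum of the two before it).
For the second component, +10 each step: -13, -3, 7, 17, 27 → 37.
For the third component, ×3 each step: -3, -9, -27, -81, -243 → -729.
Combining the parts gives {43 : 37 : -729}.

{43 : 37 : -729}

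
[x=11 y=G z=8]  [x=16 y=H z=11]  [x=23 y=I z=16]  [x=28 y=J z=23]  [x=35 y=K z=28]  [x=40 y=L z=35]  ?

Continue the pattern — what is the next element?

X — alternating steps +5, +7, +5, +7, …: 11, 16, 23, 28, 35, 40 → 47.
Y: letters move forward 1 place in the alphabet, so G, H, I, J, K, L → M.
Z: always the previous value of the x, so 8, 11, 16, 23, 28, 35 → 40.
So the next element is [x=47 y=M z=40].

[x=47 y=M z=40]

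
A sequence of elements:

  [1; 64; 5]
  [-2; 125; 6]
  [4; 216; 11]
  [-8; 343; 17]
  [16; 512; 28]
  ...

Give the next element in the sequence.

For the first value, ×(-2) each step: 1, -2, 4, -8, 16 → -32.
Second value: perfect cubes: 4³, 5³, 6³, …; 64, 125, 216, 343, 512 → 729.
Third value: 5, 6, 11, 17, 28 → 45 (each term is the sum of the two before it).
So the next element is [-32; 729; 45].

[-32; 729; 45]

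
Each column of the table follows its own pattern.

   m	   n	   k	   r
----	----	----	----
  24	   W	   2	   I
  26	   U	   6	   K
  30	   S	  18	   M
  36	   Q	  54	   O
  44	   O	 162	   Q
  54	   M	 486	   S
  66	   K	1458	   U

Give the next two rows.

Column m: differences are 2, 4, 6, … (increasing by 2 each time); 24, 26, 30, 36, 44, 54, 66 → 80 → 96.
Column n: letters move back 2 places in the alphabet; W, U, S, Q, O, M, K → I → G.
Column k: ×3 each step, so 2, 6, 18, 54, 162, 486, 1458 → 4374 → 13122.
Column r goes I, K, M, O, Q, S, U → W → Y (letters move forward 2 places in the alphabet).
Putting the parts together: 80  I  4374  W and then 96  G  13122  Y.

80  I  4374  W; 96  G  13122  Y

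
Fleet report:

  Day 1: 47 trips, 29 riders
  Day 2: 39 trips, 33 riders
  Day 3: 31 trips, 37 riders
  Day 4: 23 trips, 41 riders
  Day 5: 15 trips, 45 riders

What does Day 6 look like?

7 trips, 49 riders

Trips: −8 each step, so 47, 39, 31, 23, 15 → 7.
Riders: 29, 33, 37, 41, 45 → 49 (+4 each step).
Combining the parts gives 7 trips, 49 riders.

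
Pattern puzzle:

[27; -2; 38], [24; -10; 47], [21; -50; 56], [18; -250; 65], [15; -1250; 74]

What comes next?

First coordinate — −3 each step: 27, 24, 21, 18, 15 → 12.
Second coordinate: ×5 each step, so -2, -10, -50, -250, -1250 → -6250.
Third coordinate: +9 each step, so 38, 47, 56, 65, 74 → 83.
Combining the parts gives [12; -6250; 83].

[12; -6250; 83]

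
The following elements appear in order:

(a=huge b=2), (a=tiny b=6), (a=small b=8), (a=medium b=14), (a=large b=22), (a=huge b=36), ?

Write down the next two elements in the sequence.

(a=tiny b=58), (a=small b=94)

A goes huge, tiny, small, medium, large, huge → tiny → small (repeats huge → tiny → small → medium → large).
B: each term is the sum of the two before it; 2, 6, 8, 14, 22, 36 → 58 → 94.
Putting the parts together: (a=tiny b=58) and then (a=small b=94).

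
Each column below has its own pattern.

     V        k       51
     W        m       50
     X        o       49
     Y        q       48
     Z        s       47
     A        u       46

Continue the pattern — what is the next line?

B  w  45

First letter goes V, W, X, Y, Z, A → B (letters move forward 1 place in the alphabet, wrapping Z→A).
Second letter: letters move forward 2 places in the alphabet, so k, m, o, q, s, u → w.
Third component — −1 each step: 51, 50, 49, 48, 47, 46 → 45.
So the next line is B  w  45.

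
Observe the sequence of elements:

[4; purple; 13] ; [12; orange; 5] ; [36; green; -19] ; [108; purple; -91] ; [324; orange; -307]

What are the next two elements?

[972; green; -955], [2916; purple; -2899]

First component: ×3 each step; 4, 12, 36, 108, 324 → 972 → 2916.
For the colour, repeats purple → orange → green: purple, orange, green, purple, orange → green → purple.
Third component: together with the first component always sums to 17; 13, 5, -19, -91, -307 → -955 → -2899.
Putting the parts together: [972; green; -955] and then [2916; purple; -2899].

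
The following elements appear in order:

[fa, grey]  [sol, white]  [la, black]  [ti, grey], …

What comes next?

[do, white]

Note: runs through the solfège scale do→ti; fa, sol, la, ti → do.
Shade: repeats grey → white → black; grey, white, black, grey → white.
Putting it together: [do, white].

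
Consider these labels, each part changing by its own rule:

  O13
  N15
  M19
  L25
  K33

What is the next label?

J43

Letter goes O, N, M, L, K → J (letters move back 1 place in the alphabet).
Second component: differences are 2, 4, 6, … (increasing by 2 each time), so 13, 15, 19, 25, 33 → 43.
So the next label is J43.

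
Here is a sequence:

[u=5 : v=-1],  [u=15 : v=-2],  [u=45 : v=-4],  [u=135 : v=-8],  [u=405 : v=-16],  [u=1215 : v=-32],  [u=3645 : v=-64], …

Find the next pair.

U: ×3 each step; 5, 15, 45, 135, 405, 1215, 3645 → 10935.
V: ×2 each step, so -1, -2, -4, -8, -16, -32, -64 → -128.
So the next pair is [u=10935 : v=-128].

[u=10935 : v=-128]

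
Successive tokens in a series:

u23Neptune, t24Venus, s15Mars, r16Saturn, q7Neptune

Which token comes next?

Letter — letters move back 1 place in the alphabet: u, t, s, r, q → p.
Second component goes 23, 24, 15, 16, 7 → 8 (alternating steps +1, −9, +1, −9, …).
Planet: repeats Neptune → Venus → Mars → Saturn; Neptune, Venus, Mars, Saturn, Neptune → Venus.
Combining the parts gives p8Venus.

p8Venus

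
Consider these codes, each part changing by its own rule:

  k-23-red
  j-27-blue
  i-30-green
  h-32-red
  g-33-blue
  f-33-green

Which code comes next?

e-32-red

Letter: k, j, i, h, g, f → e (letters move back 1 place in the alphabet).
For the second component, differences are 4, 3, 2, … (decreasing by 1 each time): 23, 27, 30, 32, 33, 33 → 32.
For the colour, repeats red → blue → green: red, blue, green, red, blue, green → red.
So the next code is e-32-red.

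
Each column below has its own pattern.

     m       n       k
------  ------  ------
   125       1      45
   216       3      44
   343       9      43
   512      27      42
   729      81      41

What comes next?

1000  243  40

Column m goes 125, 216, 343, 512, 729 → 1000 (perfect cubes: 5³, 6³, 7³, …).
Column n goes 1, 3, 9, 27, 81 → 243 (×3 each step).
Column k: 45, 44, 43, 42, 41 → 40 (−1 each step).
So the next line is 1000  243  40.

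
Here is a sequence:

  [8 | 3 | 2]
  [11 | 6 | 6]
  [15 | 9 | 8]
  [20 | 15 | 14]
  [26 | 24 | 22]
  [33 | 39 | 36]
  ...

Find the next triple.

[41 | 63 | 58]

First component — differences are 3, 4, 5, … (increasing by 1 each time): 8, 11, 15, 20, 26, 33 → 41.
Second component: each term is the sum of the two before it, so 3, 6, 9, 15, 24, 39 → 63.
Third component goes 2, 6, 8, 14, 22, 36 → 58 (each term is the sum of the two before it).
Combining the parts gives [41 | 63 | 58].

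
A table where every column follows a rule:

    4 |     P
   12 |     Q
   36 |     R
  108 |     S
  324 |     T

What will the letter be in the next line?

U

Letter: P, Q, R, S, T → U (letters move forward 1 place in the alphabet).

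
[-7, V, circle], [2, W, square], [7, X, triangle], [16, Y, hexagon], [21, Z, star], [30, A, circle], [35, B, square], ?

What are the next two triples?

[44, C, triangle], [49, D, hexagon]

First coordinate — alternating steps +9, +5, +9, +5, …: -7, 2, 7, 16, 21, 30, 35 → 44 → 49.
Letter goes V, W, X, Y, Z, A, B → C → D (letters move forward 1 place in the alphabet, wrapping Z→A).
Shape: repeats circle → square → triangle → hexagon → star, so circle, square, triangle, hexagon, star, circle, square → triangle → hexagon.
Putting the parts together: [44, C, triangle] and then [49, D, hexagon].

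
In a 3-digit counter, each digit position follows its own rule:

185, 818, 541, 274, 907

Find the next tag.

630

First digit goes 1, 8, 5, 2, 9 → 6 (−3 each step, mod 10).
Second digit — +3 each step, mod 10: 8, 1, 4, 7, 0 → 3.
For the third digit, +3 each step, mod 10: 5, 8, 1, 4, 7 → 0.
Putting it together: 630.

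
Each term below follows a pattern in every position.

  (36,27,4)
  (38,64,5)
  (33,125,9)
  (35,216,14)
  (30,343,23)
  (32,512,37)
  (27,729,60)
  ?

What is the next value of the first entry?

29

For the first entry, alternating steps +2, −5, +2, −5, …: 36, 38, 33, 35, 30, 32, 27 → 29.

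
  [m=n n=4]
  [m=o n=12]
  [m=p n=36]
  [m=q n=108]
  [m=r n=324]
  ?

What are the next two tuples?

M: n, o, p, q, r → s → t (letters move forward 1 place in the alphabet).
N: ×3 each step; 4, 12, 36, 108, 324 → 972 → 2916.
Putting the parts together: [m=s n=972] and then [m=t n=2916].

[m=s n=972], [m=t n=2916]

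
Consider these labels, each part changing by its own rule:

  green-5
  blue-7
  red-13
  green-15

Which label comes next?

For the colour, repeats green → blue → red: green, blue, red, green → blue.
Second component: 5, 7, 13, 15 → 21 (alternating steps +2, +6, +2, +6, …).
Combining the parts gives blue-21.

blue-21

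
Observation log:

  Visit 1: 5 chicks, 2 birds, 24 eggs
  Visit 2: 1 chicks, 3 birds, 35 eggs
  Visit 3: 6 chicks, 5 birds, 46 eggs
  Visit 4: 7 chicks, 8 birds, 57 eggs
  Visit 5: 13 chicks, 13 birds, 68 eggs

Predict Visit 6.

20 chicks, 21 birds, 79 eggs

Chicks — each term is the sum of the two before it: 5, 1, 6, 7, 13 → 20.
For the birds, each term is the sum of the two before it: 2, 3, 5, 8, 13 → 21.
Eggs: +11 each step; 24, 35, 46, 57, 68 → 79.
So the next line is 20 chicks, 21 birds, 79 eggs.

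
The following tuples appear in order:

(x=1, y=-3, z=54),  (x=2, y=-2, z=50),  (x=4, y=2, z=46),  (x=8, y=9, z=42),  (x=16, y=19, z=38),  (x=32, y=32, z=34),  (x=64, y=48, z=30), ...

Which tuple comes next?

X goes 1, 2, 4, 8, 16, 32, 64 → 128 (×2 each step).
Y: -3, -2, 2, 9, 19, 32, 48 → 67 (differences are 1, 4, 7, … (increasing by 3 each time)).
Z: 54, 50, 46, 42, 38, 34, 30 → 26 (−4 each step).
Combining the parts gives (x=128, y=67, z=26).

(x=128, y=67, z=26)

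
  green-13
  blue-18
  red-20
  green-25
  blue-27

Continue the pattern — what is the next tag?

red-32

Colour — repeats green → blue → red: green, blue, red, green, blue → red.
Second component: 13, 18, 20, 25, 27 → 32 (alternating steps +5, +2, +5, +2, …).
Combining the parts gives red-32.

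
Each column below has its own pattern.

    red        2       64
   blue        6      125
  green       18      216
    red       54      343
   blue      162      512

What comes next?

Colour goes red, blue, green, red, blue → green (repeats red → blue → green).
Second component: ×3 each step, so 2, 6, 18, 54, 162 → 486.
Third component: 64, 125, 216, 343, 512 → 729 (perfect cubes: 4³, 5³, 6³, …).
Putting it together: green  486  729.

green  486  729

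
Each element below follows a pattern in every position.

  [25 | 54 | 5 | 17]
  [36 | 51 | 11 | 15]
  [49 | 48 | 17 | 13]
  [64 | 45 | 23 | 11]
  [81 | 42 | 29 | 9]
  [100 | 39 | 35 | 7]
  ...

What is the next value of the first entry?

First entry: perfect squares: 5², 6², 7², …; 25, 36, 49, 64, 81, 100 → 121.

121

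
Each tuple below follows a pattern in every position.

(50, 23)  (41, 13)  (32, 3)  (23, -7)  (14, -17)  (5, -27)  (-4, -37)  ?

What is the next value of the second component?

-47

First component: −9 each step; 50, 41, 32, 23, 14, 5, -4 → -13.
Second component — −10 each step: 23, 13, 3, -7, -17, -27, -37 → -47.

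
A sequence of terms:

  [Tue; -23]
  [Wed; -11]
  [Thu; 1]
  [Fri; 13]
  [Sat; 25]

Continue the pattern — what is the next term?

Day: runs through the weekdays Mon→Sun, so Tue, Wed, Thu, Fri, Sat → Sun.
For the second coordinate, +12 each step: -23, -11, 1, 13, 25 → 37.
Putting it together: [Sun; 37].

[Sun; 37]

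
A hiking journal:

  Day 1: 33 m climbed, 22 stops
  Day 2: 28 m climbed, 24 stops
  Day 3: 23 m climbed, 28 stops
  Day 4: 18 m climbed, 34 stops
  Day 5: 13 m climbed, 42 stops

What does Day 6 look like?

M climbed goes 33, 28, 23, 18, 13 → 8 (−5 each step).
Stops: differences are 2, 4, 6, … (increasing by 2 each time), so 22, 24, 28, 34, 42 → 52.
So the next record is 8 m climbed, 52 stops.

8 m climbed, 52 stops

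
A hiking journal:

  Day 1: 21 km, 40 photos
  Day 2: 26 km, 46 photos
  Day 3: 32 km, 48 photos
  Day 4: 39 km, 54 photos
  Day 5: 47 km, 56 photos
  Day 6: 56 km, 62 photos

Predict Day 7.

Km — differences are 5, 6, 7, … (increasing by 1 each time): 21, 26, 32, 39, 47, 56 → 66.
Photos: 40, 46, 48, 54, 56, 62 → 64 (alternating steps +6, +2, +6, +2, …).
Putting it together: 66 km, 64 photos.

66 km, 64 photos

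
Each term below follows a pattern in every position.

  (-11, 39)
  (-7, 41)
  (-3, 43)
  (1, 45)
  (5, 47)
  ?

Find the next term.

First value — +4 each step: -11, -7, -3, 1, 5 → 9.
Second value: +2 each step; 39, 41, 43, 45, 47 → 49.
Combining the parts gives (9, 49).

(9, 49)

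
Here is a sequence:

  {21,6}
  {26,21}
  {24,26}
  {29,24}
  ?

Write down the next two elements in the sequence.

{27,29}, {32,27}

For the first value, alternating steps +5, −2, +5, −2, …: 21, 26, 24, 29 → 27 → 32.
Second value: always the previous value of the first value; 6, 21, 26, 24 → 29 → 27.
So the next two elements are {27,29} and {32,27}.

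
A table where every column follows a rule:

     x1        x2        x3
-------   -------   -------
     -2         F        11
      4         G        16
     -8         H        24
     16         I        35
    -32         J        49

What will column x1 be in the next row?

64

For the column x1, ×(-2) each step: -2, 4, -8, 16, -32 → 64.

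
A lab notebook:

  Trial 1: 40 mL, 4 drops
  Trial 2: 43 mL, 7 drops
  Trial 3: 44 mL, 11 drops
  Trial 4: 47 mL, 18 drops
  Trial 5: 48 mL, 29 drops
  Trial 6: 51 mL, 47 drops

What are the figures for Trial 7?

52 mL, 76 drops

ML goes 40, 43, 44, 47, 48, 51 → 52 (alternating steps +3, +1, +3, +1, …).
Drops: 4, 7, 11, 18, 29, 47 → 76 (each term is the sum of the two before it).
Putting it together: 52 mL, 76 drops.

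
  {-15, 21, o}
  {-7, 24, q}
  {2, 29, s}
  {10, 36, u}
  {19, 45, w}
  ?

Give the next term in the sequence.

First component — alternating steps +8, +9, +8, +9, …: -15, -7, 2, 10, 19 → 27.
For the second component, differences are 3, 5, 7, … (increasing by 2 each time): 21, 24, 29, 36, 45 → 56.
For the letter, letters move forward 2 places in the alphabet: o, q, s, u, w → y.
Putting it together: {27, 56, y}.

{27, 56, y}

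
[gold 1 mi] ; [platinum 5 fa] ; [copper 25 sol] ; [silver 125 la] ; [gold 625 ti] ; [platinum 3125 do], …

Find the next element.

[copper 15625 re]

For the metal, repeats gold → platinum → copper → silver: gold, platinum, copper, silver, gold, platinum → copper.
Second value goes 1, 5, 25, 125, 625, 3125 → 15625 (×5 each step).
Note: mi, fa, sol, la, ti, do → re (runs through the solfège scale do→ti).
So the next element is [copper 15625 re].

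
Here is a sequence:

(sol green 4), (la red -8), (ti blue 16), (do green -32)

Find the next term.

(re red 64)

Note — runs through the solfège scale do→ti: sol, la, ti, do → re.
Colour: repeats green → red → blue, so green, red, blue, green → red.
Third part goes 4, -8, 16, -32 → 64 (×(-2) each step).
Combining the parts gives (re red 64).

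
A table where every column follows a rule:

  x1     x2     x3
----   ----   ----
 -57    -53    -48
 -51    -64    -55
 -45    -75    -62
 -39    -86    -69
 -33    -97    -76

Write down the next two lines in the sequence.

Column x1 — +6 each step: -57, -51, -45, -39, -33 → -27 → -21.
Column x2 goes -53, -64, -75, -86, -97 → -108 → -119 (−11 each step).
Column x3: -48, -55, -62, -69, -76 → -83 → -90 (−7 each step).
So the next two lines are -27  -108  -83 and -21  -119  -90.

-27  -108  -83; -21  -119  -90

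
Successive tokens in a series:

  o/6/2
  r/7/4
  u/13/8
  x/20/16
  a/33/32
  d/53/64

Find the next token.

For the letter, letters move forward 3 places in the alphabet, wrapping Z→A: o, r, u, x, a, d → g.
Second component — each term is the sum of the two before it: 6, 7, 13, 20, 33, 53 → 86.
Third component goes 2, 4, 8, 16, 32, 64 → 128 (×2 each step).
Combining the parts gives g/86/128.

g/86/128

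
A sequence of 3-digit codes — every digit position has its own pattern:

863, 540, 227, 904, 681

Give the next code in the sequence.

368

First digit goes 8, 5, 2, 9, 6 → 3 (−3 each step, mod 10).
Second digit — −2 each step, mod 10: 6, 4, 2, 0, 8 → 6.
Third digit goes 3, 0, 7, 4, 1 → 8 (−3 each step, mod 10).
Combining the parts gives 368.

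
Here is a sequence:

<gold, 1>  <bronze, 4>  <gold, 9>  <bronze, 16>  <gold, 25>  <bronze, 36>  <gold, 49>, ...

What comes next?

<bronze, 64>

Rank: alternates gold ↔ bronze, so gold, bronze, gold, bronze, gold, bronze, gold → bronze.
Second slot: perfect squares: 1², 2², 3², …, so 1, 4, 9, 16, 25, 36, 49 → 64.
Combining the parts gives <bronze, 64>.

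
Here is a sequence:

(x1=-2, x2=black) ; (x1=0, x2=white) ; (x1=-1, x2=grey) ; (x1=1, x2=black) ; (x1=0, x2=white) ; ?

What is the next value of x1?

X1 goes -2, 0, -1, 1, 0 → 2 (alternating steps +2, −1, +2, −1, …).
X2 — repeats black → white → grey: black, white, grey, black, white → grey.

2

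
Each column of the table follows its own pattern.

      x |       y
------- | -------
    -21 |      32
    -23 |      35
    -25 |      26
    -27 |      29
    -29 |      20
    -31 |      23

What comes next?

Column x: −2 each step; -21, -23, -25, -27, -29, -31 → -33.
Column y: 32, 35, 26, 29, 20, 23 → 14 (alternating steps +3, −9, +3, −9, …).
Combining the parts gives -33  14.

-33  14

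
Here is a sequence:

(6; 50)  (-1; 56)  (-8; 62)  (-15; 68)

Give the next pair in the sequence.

First entry — −7 each step: 6, -1, -8, -15 → -22.
Second entry — +6 each step: 50, 56, 62, 68 → 74.
Putting it together: (-22; 74).

(-22; 74)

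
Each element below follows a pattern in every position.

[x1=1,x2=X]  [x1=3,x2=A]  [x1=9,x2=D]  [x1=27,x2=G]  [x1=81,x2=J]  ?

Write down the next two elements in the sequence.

X1: ×3 each step, so 1, 3, 9, 27, 81 → 243 → 729.
X2 — letters move forward 3 places in the alphabet, wrapping Z→A: X, A, D, G, J → M → P.
So the next two elements are [x1=243,x2=M] and [x1=729,x2=P].

[x1=243,x2=M], [x1=729,x2=P]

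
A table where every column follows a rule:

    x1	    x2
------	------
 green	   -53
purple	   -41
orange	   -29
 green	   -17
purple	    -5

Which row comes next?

Column x1 goes green, purple, orange, green, purple → orange (repeats green → purple → orange).
Column x2: +12 each step, so -53, -41, -29, -17, -5 → 7.
Putting it together: orange  7.

orange  7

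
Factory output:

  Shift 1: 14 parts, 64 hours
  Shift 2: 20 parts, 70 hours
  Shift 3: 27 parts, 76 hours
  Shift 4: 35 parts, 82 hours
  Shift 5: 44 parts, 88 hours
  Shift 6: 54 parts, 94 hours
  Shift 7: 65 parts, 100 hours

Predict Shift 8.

77 parts, 106 hours

Parts: differences are 6, 7, 8, … (increasing by 1 each time); 14, 20, 27, 35, 44, 54, 65 → 77.
Hours: +6 each step, so 64, 70, 76, 82, 88, 94, 100 → 106.
Putting it together: 77 parts, 106 hours.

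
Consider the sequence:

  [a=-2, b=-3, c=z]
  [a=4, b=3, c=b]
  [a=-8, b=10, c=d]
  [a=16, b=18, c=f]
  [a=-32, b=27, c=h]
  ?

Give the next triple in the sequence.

[a=64, b=37, c=j]

A: ×(-2) each step; -2, 4, -8, 16, -32 → 64.
B: -3, 3, 10, 18, 27 → 37 (differences are 6, 7, 8, … (increasing by 1 each time)).
C goes z, b, d, f, h → j (letters move forward 2 places in the alphabet, wrapping Z→A).
Combining the parts gives [a=64, b=37, c=j].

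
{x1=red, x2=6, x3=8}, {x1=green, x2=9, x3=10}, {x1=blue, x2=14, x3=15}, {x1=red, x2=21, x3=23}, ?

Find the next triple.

{x1=green, x2=30, x3=34}

X1: repeats red → green → blue, so red, green, blue, red → green.
X2 goes 6, 9, 14, 21 → 30 (differences are 3, 5, 7, … (increasing by 2 each time)).
X3: 8, 10, 15, 23 → 34 (differences are 2, 5, 8, … (increasing by 3 each time)).
Combining the parts gives {x1=green, x2=30, x3=34}.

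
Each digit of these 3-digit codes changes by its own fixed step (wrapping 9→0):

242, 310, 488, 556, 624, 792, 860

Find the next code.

First digit: +1 each step, mod 10; 2, 3, 4, 5, 6, 7, 8 → 9.
Second digit: −3 each step, mod 10; 4, 1, 8, 5, 2, 9, 6 → 3.
Third digit: −2 each step, mod 10; 2, 0, 8, 6, 4, 2, 0 → 8.
Putting it together: 938.

938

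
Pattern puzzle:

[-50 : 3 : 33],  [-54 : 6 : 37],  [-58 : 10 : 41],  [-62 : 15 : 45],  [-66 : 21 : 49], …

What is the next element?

[-70 : 28 : 53]

First value: −4 each step; -50, -54, -58, -62, -66 → -70.
For the second value, differences are 3, 4, 5, … (increasing by 1 each time): 3, 6, 10, 15, 21 → 28.
Third value: together with the first value always sums to -17; 33, 37, 41, 45, 49 → 53.
Combining the parts gives [-70 : 28 : 53].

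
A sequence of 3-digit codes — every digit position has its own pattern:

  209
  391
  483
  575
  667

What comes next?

759

First digit goes 2, 3, 4, 5, 6 → 7 (+1 each step, mod 10).
Second digit goes 0, 9, 8, 7, 6 → 5 (−1 each step, mod 10).
Third digit — +2 each step, mod 10: 9, 1, 3, 5, 7 → 9.
Putting it together: 759.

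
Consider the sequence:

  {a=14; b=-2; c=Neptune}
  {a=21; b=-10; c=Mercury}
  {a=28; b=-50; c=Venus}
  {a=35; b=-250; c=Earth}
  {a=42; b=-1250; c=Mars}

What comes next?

{a=49; b=-6250; c=Jupiter}

A: 14, 21, 28, 35, 42 → 49 (+7 each step).
B: ×5 each step, so -2, -10, -50, -250, -1250 → -6250.
For the c, runs through the planets Mercury→Neptune: Neptune, Mercury, Venus, Earth, Mars → Jupiter.
Putting it together: {a=49; b=-6250; c=Jupiter}.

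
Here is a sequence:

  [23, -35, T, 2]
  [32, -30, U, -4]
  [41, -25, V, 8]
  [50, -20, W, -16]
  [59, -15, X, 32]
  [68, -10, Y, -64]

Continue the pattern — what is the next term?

[77, -5, Z, 128]

First slot: +9 each step, so 23, 32, 41, 50, 59, 68 → 77.
Second slot — +5 each step: -35, -30, -25, -20, -15, -10 → -5.
For the letter, letters move forward 1 place in the alphabet: T, U, V, W, X, Y → Z.
Fourth slot: 2, -4, 8, -16, 32, -64 → 128 (×(-2) each step).
Combining the parts gives [77, -5, Z, 128].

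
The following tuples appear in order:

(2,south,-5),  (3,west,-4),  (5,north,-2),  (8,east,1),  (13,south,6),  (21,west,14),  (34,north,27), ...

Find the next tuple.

First value: each term is the sum of the two before it, so 2, 3, 5, 8, 13, 21, 34 → 55.
Direction: repeats south → west → north → east; south, west, north, east, south, west, north → east.
Third value: always 7 less than the first value; -5, -4, -2, 1, 6, 14, 27 → 48.
So the next tuple is (55,east,48).

(55,east,48)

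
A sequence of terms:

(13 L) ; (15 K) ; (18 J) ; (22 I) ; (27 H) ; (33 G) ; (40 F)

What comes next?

For the first coordinate, differences are 2, 3, 4, … (increasing by 1 each time): 13, 15, 18, 22, 27, 33, 40 → 48.
Letter goes L, K, J, I, H, G, F → E (letters move back 1 place in the alphabet).
Putting it together: (48 E).

(48 E)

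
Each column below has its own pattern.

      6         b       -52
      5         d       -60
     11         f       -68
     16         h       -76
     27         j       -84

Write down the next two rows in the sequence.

For the first component, each term is the sum of the two before it: 6, 5, 11, 16, 27 → 43 → 70.
Letter: letters move forward 2 places in the alphabet, so b, d, f, h, j → l → n.
Third component: -52, -60, -68, -76, -84 → -92 → -100 (−8 each step).
So the next two rows are 43  l  -92 and 70  n  -100.

43  l  -92; 70  n  -100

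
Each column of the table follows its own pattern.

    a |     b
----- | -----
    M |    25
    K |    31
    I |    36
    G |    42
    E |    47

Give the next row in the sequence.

C  53

Column a: letters move back 2 places in the alphabet, so M, K, I, G, E → C.
Column b goes 25, 31, 36, 42, 47 → 53 (alternating steps +6, +5, +6, +5, …).
Putting it together: C  53.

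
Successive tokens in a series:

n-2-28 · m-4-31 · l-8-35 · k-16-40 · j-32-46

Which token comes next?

i-64-53

Letter: n, m, l, k, j → i (letters move back 1 place in the alphabet).
For the second component, ×2 each step: 2, 4, 8, 16, 32 → 64.
Third component goes 28, 31, 35, 40, 46 → 53 (differences are 3, 4, 5, … (increasing by 1 each time)).
Putting it together: i-64-53.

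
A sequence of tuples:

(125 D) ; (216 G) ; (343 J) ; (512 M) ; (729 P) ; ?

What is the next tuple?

First component: perfect cubes: 5³, 6³, 7³, …, so 125, 216, 343, 512, 729 → 1000.
Letter — letters move forward 3 places in the alphabet: D, G, J, M, P → S.
So the next tuple is (1000 S).

(1000 S)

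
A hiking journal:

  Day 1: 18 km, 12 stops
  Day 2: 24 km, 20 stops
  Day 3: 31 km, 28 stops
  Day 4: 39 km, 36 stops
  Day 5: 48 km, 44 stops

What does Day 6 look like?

58 km, 52 stops

Km: 18, 24, 31, 39, 48 → 58 (differences are 6, 7, 8, … (increasing by 1 each time)).
Stops: 12, 20, 28, 36, 44 → 52 (+8 each step).
So the next line is 58 km, 52 stops.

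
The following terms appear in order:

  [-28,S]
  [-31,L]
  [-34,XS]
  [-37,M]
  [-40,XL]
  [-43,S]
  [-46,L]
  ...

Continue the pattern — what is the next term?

[-49,XS]

First entry: −3 each step, so -28, -31, -34, -37, -40, -43, -46 → -49.
Size: S, L, XS, M, XL, S, L → XS (repeats S → L → XS → M → XL).
Putting it together: [-49,XS].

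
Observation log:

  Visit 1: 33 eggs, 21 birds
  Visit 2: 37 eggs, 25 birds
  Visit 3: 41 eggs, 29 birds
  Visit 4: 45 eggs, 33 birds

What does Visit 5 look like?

Eggs — +4 each step: 33, 37, 41, 45 → 49.
Birds: always 12 less than the eggs, so 21, 25, 29, 33 → 37.
Combining the parts gives 49 eggs, 37 birds.

49 eggs, 37 birds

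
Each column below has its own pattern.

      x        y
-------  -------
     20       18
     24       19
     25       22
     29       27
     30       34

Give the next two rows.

Column x: alternating steps +4, +1, +4, +1, …; 20, 24, 25, 29, 30 → 34 → 35.
Column y goes 18, 19, 22, 27, 34 → 43 → 54 (differences are 1, 3, 5, … (increasing by 2 each time)).
Putting the parts together: 34  43 and then 35  54.

34  43; 35  54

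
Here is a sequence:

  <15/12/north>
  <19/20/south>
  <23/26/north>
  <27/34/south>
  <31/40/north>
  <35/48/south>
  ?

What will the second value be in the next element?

54

First value — +4 each step: 15, 19, 23, 27, 31, 35 → 39.
Second value: 12, 20, 26, 34, 40, 48 → 54 (alternating steps +8, +6, +8, +6, …).
For the direction, alternates north ↔ south: north, south, north, south, north, south → north.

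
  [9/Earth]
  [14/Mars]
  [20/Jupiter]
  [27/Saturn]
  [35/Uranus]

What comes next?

First coordinate: differences are 5, 6, 7, … (increasing by 1 each time); 9, 14, 20, 27, 35 → 44.
Planet — runs through the planets Mercury→Neptune: Earth, Mars, Jupiter, Saturn, Uranus → Neptune.
So the next element is [44/Neptune].

[44/Neptune]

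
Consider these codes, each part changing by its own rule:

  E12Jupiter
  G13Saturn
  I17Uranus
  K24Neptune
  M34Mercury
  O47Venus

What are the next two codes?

Q63Earth then S82Mars

Letter goes E, G, I, K, M, O → Q → S (letters move forward 2 places in the alphabet).
Second component goes 12, 13, 17, 24, 34, 47 → 63 → 82 (differences are 1, 4, 7, … (increasing by 3 each time)).
Planet: Jupiter, Saturn, Uranus, Neptune, Mercury, Venus → Earth → Mars (runs through the planets Mercury→Neptune).
So the next two codes are Q63Earth and S82Mars.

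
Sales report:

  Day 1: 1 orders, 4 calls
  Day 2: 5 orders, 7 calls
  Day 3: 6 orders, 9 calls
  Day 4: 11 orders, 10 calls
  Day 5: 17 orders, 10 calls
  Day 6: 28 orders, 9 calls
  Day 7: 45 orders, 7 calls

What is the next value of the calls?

4

Calls goes 4, 7, 9, 10, 10, 9, 7 → 4 (differences are 3, 2, 1, … (decreasing by 1 each time)).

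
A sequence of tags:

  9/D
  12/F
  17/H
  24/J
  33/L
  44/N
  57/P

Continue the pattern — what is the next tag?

72/R

First component goes 9, 12, 17, 24, 33, 44, 57 → 72 (differences are 3, 5, 7, … (increasing by 2 each time)).
Letter: D, F, H, J, L, N, P → R (letters move forward 2 places in the alphabet).
Putting it together: 72/R.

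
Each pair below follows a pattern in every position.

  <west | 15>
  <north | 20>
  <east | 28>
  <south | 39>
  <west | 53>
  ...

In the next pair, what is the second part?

Second part — differences are 5, 8, 11, … (increasing by 3 each time): 15, 20, 28, 39, 53 → 70.

70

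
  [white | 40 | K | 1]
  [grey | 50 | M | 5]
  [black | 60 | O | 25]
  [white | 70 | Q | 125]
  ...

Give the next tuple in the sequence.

For the shade, repeats white → grey → black: white, grey, black, white → grey.
Second component — +10 each step: 40, 50, 60, 70 → 80.
For the letter, letters move forward 2 places in the alphabet: K, M, O, Q → S.
Fourth component: 1, 5, 25, 125 → 625 (×5 each step).
Putting it together: [grey | 80 | S | 625].

[grey | 80 | S | 625]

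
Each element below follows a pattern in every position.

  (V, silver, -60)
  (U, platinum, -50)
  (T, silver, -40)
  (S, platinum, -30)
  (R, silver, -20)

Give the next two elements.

(Q, platinum, -10), (P, silver, 0)

Letter — letters move back 1 place in the alphabet: V, U, T, S, R → Q → P.
For the metal, alternates silver ↔ platinum: silver, platinum, silver, platinum, silver → platinum → silver.
Third slot goes -60, -50, -40, -30, -20 → -10 → 0 (+10 each step).
Putting the parts together: (Q, platinum, -10) and then (P, silver, 0).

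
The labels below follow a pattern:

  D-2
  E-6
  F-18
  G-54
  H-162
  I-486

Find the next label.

J-1458

Letter: letters move forward 1 place in the alphabet, so D, E, F, G, H, I → J.
Second component: ×3 each step; 2, 6, 18, 54, 162, 486 → 1458.
Putting it together: J-1458.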